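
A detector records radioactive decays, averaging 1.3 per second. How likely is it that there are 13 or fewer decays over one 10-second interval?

Over the interval, μ = 1.3 × 10 = 13 (a 10-second interval = 10 seconds).
P(N ≤ 13) = Σ_{j=0}^{13} e^(−μ) μ^j/j! ≈ 0.5730.

0.5730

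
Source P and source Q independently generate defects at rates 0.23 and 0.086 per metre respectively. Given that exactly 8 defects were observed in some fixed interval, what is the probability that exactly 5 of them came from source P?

Given the total, each event is independently from source P with probability p = λ_P/(λ_P+λ_Q) = 0.23/0.316 ≈ 0.7278.
So K ~ Binomial(8, 0.23/0.316): P(K = 5) = C(8,5) · (0.23/0.316)^5 · (0.086/0.316)^3 ≈ 0.2306.

0.2306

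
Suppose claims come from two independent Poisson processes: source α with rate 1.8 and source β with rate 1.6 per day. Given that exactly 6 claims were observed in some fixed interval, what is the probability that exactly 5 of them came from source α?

Given the total, each event is independently from source α with probability p = λ_α/(λ_α+λ_β) = 1.8/3.4 ≈ 0.5294.
So K ~ Binomial(6, 1.8/3.4): P(K = 5) = C(6,5) · (1.8/3.4)^5 · (1.6/3.4)^1 ≈ 0.1174.

0.1174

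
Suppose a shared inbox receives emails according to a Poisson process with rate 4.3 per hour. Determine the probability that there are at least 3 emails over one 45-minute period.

0.6253

Over the interval, μ = 4.3 × 0.75 = 3.225 (a 45-minute period = 0.75 hours).
P(N ≥ 3) = 1 − P(N ≤ 2) = 1 − Σ_{j=0}^{2} e^(−μ) μ^j/j! ≈ 0.6253.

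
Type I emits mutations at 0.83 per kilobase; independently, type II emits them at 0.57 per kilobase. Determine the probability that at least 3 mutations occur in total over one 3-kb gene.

Independent Poisson processes superpose: combined rate λ = 0.83 + 0.57 = 1.4 per kilobase.
Over the interval, μ = 1.4 × 3 = 4.2 (a 3-kb gene = 3 kilobases).
P(N ≥ 3) = 1 − P(N ≤ 2) ≈ 0.7898.

0.7898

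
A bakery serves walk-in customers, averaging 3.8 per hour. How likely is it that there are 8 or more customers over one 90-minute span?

Over the interval, μ = 3.8 × 1.5 = 5.7 (a 90-minute span = 1.5 hours).
P(N ≥ 8) = 1 − P(N ≤ 7) = 1 − Σ_{j=0}^{7} e^(−μ) μ^j/j! ≈ 0.2159.

0.2159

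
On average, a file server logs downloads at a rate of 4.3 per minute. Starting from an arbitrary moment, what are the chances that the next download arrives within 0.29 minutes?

0.7126

Inter-arrival times are exponential with rate λ = 4.3 per minute.
P(T ≤ 0.29) = 1 − e^(−λt) = 1 − e^(−4.3 × 0.29) = 1 − e^(−1.247) ≈ 0.7126.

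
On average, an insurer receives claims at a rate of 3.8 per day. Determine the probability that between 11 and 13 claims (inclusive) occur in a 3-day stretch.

0.3299

Over the interval, μ = 3.8 × 3 = 11.4 (a 3-day stretch = 3 days).
P(11 ≤ N ≤ 13) = Σ_{j=11}^{13} e^(−11.4) · 11.4^j/j! ≈ 0.3299.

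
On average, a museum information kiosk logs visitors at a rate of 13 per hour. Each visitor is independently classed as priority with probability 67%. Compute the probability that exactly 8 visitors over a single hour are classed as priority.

Thinning: the visitors that are classed as priority themselves form a Poisson process with rate 0.67 × 13 = 8.71 per hour.
So μ = 8.71.
P(N = 8) = e^(−8.71) · 8.71^8/8! ≈ 0.1355.

0.1355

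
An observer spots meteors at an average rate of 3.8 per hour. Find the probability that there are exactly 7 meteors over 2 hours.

Over the interval, μ = 3.8 × 2 = 7.6 (2 hours).
P(N = 7) = e^(−μ) μ^7/7! = e^(−7.6) · 7.6^7/5040 ≈ 0.1454.

0.1454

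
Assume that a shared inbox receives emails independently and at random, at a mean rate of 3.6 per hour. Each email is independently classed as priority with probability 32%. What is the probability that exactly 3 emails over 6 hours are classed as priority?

Thinning: the emails that are classed as priority themselves form a Poisson process with rate 0.32 × 3.6 = 1.152 per hour.
Over the interval, μ = 1.152 × 6 = 6.912 (6 hours).
P(N = 3) = e^(−6.912) · 6.912^3/3! ≈ 0.0548.

0.0548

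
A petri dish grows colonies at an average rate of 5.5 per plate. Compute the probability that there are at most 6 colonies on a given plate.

With mean μ = 5.5 per plate,
P(N ≤ 6) = Σ_{j=0}^{6} e^(−μ) μ^j/j! ≈ 0.6860.

0.6860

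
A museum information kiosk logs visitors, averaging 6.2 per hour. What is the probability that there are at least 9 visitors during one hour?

With mean μ = 6.2 per hour,
P(N ≥ 9) = 1 − P(N ≤ 8) = 1 − Σ_{j=0}^{8} e^(−μ) μ^j/j! ≈ 0.1741.

0.1741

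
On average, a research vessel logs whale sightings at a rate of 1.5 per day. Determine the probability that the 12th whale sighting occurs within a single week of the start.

0.3613

Over the interval, μ = 1.5 × 7 = 10.5 (a week = 7 days).
The 12th arrival falls in the interval iff at least 12 events occur there: P(S_12 ≤ t) = P(N ≥ 12) = 1 − P(N ≤ 11) ≈ 0.3613.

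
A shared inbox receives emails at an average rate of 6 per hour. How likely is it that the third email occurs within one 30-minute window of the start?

0.5768

Over the interval, μ = 6 × 0.5 = 3 (a 30-minute window = 0.5 hours).
The third arrival falls in the interval iff at least 3 events occur there: P(S_3 ≤ t) = P(N ≥ 3) = 1 − P(N ≤ 2) ≈ 0.5768.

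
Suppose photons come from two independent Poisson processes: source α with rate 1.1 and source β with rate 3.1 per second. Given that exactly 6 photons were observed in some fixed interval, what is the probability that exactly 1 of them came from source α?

0.3442

Given the total, each event is independently from source α with probability p = λ_α/(λ_α+λ_β) = 1.1/4.2 ≈ 0.2619.
So K ~ Binomial(6, 1.1/4.2): P(K = 1) = C(6,1) · (1.1/4.2)^1 · (3.1/4.2)^5 ≈ 0.3442.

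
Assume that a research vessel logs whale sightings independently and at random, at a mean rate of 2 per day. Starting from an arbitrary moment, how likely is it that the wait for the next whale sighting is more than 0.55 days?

0.3329

The wait for the next event is exponential with rate λ = 2 per day.
P(T > 0.55) = e^(−λt) = e^(−2 × 0.55) = e^(−1.1) ≈ 0.3329.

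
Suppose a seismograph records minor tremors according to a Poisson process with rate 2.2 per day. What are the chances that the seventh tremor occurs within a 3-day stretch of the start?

Over the interval, μ = 2.2 × 3 = 6.6 (a 3-day stretch = 3 days).
The seventh arrival falls in the interval iff at least 7 events occur there: P(S_7 ≤ t) = P(N ≥ 7) = 1 − P(N ≤ 6) ≈ 0.4892.

0.4892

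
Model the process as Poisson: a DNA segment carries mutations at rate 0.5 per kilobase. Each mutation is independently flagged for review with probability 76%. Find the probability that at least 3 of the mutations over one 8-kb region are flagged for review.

0.5857

Thinning: the mutations that are flagged for review themselves form a Poisson process with rate 0.76 × 0.5 = 0.38 per kilobase.
Over the interval, μ = 0.38 × 8 = 3.04 (an 8-kb region = 8 kilobases).
P(N ≥ 3) = 1 − P(N ≤ 2) ≈ 0.5857.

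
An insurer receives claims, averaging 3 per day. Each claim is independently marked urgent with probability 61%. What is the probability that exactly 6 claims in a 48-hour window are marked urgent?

0.0859

Thinning: the claims that are marked urgent themselves form a Poisson process with rate 0.61 × 3 = 1.83 per day.
Over the interval, μ = 1.83 × 2 = 3.66 (a 48-hour window = 2 days).
P(N = 6) = e^(−3.66) · 3.66^6/6! ≈ 0.0859.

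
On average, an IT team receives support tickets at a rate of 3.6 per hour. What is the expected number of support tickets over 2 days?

E[N] = λt = 3.6 × 48 = 172.8 (2 days = 48 hours).

172.8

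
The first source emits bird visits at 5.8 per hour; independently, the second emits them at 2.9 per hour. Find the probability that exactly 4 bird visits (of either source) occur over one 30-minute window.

0.1926

Independent Poisson processes superpose: combined rate λ = 5.8 + 2.9 = 8.7 per hour.
Over the interval, μ = 8.7 × 0.5 = 4.35 (a 30-minute window = 0.5 hours).
P(N = 4) = e^(−4.35) · 4.35^4/4! ≈ 0.1926.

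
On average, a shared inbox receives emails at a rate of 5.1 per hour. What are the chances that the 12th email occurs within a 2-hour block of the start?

0.3262

Over the interval, μ = 5.1 × 2 = 10.2 (a 2-hour block = 2 hours).
The 12th arrival falls in the interval iff at least 12 events occur there: P(S_12 ≤ t) = P(N ≥ 12) = 1 − P(N ≤ 11) ≈ 0.3262.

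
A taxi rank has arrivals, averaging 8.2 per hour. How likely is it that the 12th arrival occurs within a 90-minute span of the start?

0.5722

Over the interval, μ = 8.2 × 1.5 = 12.3 (a 90-minute span = 1.5 hours).
The 12th arrival falls in the interval iff at least 12 events occur there: P(S_12 ≤ t) = P(N ≥ 12) = 1 − P(N ≤ 11) ≈ 0.5722.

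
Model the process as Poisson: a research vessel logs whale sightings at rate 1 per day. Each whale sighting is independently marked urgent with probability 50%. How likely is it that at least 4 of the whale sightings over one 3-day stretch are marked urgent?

0.0656

Thinning: the whale sightings that are marked urgent themselves form a Poisson process with rate 0.5 × 1 = 0.5 per day.
Over the interval, μ = 0.5 × 3 = 1.5 (a 3-day stretch = 3 days).
P(N ≥ 4) = 1 − P(N ≤ 3) ≈ 0.0656.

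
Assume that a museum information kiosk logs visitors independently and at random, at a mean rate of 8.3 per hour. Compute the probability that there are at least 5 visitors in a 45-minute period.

Over the interval, μ = 8.3 × 0.75 = 6.225 (a 45-minute period = 0.75 hours).
P(N ≥ 5) = 1 − P(N ≤ 4) = 1 − Σ_{j=0}^{4} e^(−μ) μ^j/j! ≈ 0.7439.

0.7439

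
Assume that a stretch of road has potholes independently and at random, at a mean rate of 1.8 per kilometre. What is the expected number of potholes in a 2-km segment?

3.6

E[N] = λt = 1.8 × 2 = 3.6 (a 2-km segment = 2 kilometres).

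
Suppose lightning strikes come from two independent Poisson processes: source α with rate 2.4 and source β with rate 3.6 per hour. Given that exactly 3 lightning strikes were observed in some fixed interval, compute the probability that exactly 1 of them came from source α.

Given the total, each event is independently from source α with probability p = λ_α/(λ_α+λ_β) = 2.4/6 = 0.4000.
So K ~ Binomial(3, 2.4/6): P(K = 1) = C(3,1) · (2.4/6)^1 · (3.6/6)^2 ≈ 0.4320.

0.4320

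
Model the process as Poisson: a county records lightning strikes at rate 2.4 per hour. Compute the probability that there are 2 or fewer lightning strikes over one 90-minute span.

0.3027

Over the interval, μ = 2.4 × 1.5 = 3.6 (a 90-minute span = 1.5 hours).
P(N ≤ 2) = Σ_{j=0}^{2} e^(−μ) μ^j/j! ≈ 0.3027.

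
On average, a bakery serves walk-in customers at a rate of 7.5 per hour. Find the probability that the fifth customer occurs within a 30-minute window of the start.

0.3225

Over the interval, μ = 7.5 × 0.5 = 3.75 (a 30-minute window = 0.5 hours).
The fifth arrival falls in the interval iff at least 5 events occur there: P(S_5 ≤ t) = P(N ≥ 5) = 1 − P(N ≤ 4) ≈ 0.3225.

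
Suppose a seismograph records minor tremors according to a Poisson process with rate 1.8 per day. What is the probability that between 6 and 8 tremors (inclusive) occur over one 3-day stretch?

Over the interval, μ = 1.8 × 3 = 5.4 (a 3-day stretch = 3 days).
P(6 ≤ N ≤ 8) = Σ_{j=6}^{8} e^(−5.4) · 5.4^j/j! ≈ 0.3565.

0.3565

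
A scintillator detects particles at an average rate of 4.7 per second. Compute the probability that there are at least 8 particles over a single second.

0.1040

With mean μ = 4.7 per second,
P(N ≥ 8) = 1 − P(N ≤ 7) = 1 − Σ_{j=0}^{7} e^(−μ) μ^j/j! ≈ 0.1040.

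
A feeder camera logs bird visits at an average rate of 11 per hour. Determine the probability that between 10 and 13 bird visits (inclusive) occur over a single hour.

With mean μ = 11 per hour,
P(10 ≤ N ≤ 13) = Σ_{j=10}^{13} e^(−11) · 11^j/j! ≈ 0.4408.

0.4408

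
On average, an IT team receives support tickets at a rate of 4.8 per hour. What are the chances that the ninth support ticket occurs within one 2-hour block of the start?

Over the interval, μ = 4.8 × 2 = 9.6 (a 2-hour block = 2 hours).
The ninth arrival falls in the interval iff at least 9 events occur there: P(S_9 ≤ t) = P(N ≥ 9) = 1 − P(N ≤ 8) ≈ 0.6204.

0.6204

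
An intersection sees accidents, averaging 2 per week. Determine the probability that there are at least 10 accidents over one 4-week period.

0.2834

Over the interval, μ = 2 × 4 = 8 (a 4-week period = 4 weeks).
P(N ≥ 10) = 1 − P(N ≤ 9) = 1 − Σ_{j=0}^{9} e^(−μ) μ^j/j! ≈ 0.2834.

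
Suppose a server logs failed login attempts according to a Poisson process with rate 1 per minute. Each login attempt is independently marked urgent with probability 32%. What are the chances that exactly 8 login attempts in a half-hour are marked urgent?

Thinning: the login attempts that are marked urgent themselves form a Poisson process with rate 0.32 × 1 = 0.32 per minute.
Over the interval, μ = 0.32 × 30 = 9.6 (a half-hour = 30 minutes).
P(N = 8) = e^(−9.6) · 9.6^8/8! ≈ 0.1212.

0.1212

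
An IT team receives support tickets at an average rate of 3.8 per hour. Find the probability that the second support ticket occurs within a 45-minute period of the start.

0.7773

Over the interval, μ = 3.8 × 0.75 = 2.85 (a 45-minute period = 0.75 hours).
The second arrival falls in the interval iff at least 2 events occur there: P(S_2 ≤ t) = P(N ≥ 2) = 1 − P(N ≤ 1) ≈ 0.7773.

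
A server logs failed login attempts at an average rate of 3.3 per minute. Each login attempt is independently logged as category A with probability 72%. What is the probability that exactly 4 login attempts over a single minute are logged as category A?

0.1234

Thinning: the login attempts that are logged as category A themselves form a Poisson process with rate 0.72 × 3.3 = 2.376 per minute.
So μ = 2.376.
P(N = 4) = e^(−2.376) · 2.376^4/4! ≈ 0.1234.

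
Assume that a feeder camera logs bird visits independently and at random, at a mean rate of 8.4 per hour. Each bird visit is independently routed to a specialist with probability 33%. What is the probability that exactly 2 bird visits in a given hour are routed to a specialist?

0.2403

Thinning: the bird visits that are routed to a specialist themselves form a Poisson process with rate 0.33 × 8.4 = 2.772 per hour.
So μ = 2.772.
P(N = 2) = e^(−2.772) · 2.772^2/2! ≈ 0.2403.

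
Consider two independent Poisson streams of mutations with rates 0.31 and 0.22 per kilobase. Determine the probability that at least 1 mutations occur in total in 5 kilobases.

Independent Poisson processes superpose: combined rate λ = 0.31 + 0.22 = 0.53 per kilobase.
Over the interval, μ = 0.53 × 5 = 2.65 (5 kilobases).
P(N ≥ 1) = 1 − P(N ≤ 0) ≈ 0.9293.

0.9293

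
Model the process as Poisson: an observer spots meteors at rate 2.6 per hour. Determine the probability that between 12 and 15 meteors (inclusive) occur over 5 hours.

Over the interval, μ = 2.6 × 5 = 13 (5 hours).
P(12 ≤ N ≤ 15) = Σ_{j=12}^{15} e^(−13) · 13^j/j! ≈ 0.4104.

0.4104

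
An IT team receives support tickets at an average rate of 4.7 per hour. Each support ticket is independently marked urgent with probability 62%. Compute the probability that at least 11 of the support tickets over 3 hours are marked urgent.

0.2639

Thinning: the support tickets that are marked urgent themselves form a Poisson process with rate 0.62 × 4.7 = 2.914 per hour.
Over the interval, μ = 2.914 × 3 = 8.742 (3 hours).
P(N ≥ 11) = 1 − P(N ≤ 10) ≈ 0.2639.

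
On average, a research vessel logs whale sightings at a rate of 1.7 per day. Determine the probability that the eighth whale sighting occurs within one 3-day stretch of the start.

Over the interval, μ = 1.7 × 3 = 5.1 (a 3-day stretch = 3 days).
The eighth arrival falls in the interval iff at least 8 events occur there: P(S_8 ≤ t) = P(N ≥ 8) = 1 − P(N ≤ 7) ≈ 0.1440.

0.1440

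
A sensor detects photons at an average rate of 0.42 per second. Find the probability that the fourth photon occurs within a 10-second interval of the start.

0.6046

Over the interval, μ = 0.42 × 10 = 4.2 (a 10-second interval = 10 seconds).
The fourth arrival falls in the interval iff at least 4 events occur there: P(S_4 ≤ t) = P(N ≥ 4) = 1 − P(N ≤ 3) ≈ 0.6046.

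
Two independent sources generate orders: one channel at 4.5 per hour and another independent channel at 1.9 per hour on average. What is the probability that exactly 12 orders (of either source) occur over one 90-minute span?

Independent Poisson processes superpose: combined rate λ = 4.5 + 1.9 = 6.4 per hour.
Over the interval, μ = 6.4 × 1.5 = 9.6 (a 90-minute span = 1.5 hours).
P(N = 12) = e^(−9.6) · 9.6^12/12! ≈ 0.0866.

0.0866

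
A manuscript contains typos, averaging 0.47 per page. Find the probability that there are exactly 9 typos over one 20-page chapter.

Over the interval, μ = 0.47 × 20 = 9.4 (a 20-page chapter = 20 pages).
P(N = 9) = e^(−μ) μ^9/9! = e^(−9.4) · 9.4^9/362880 ≈ 0.1306.

0.1306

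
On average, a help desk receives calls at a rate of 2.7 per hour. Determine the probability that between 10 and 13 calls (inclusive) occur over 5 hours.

Over the interval, μ = 2.7 × 5 = 13.5 (5 hours).
P(10 ≤ N ≤ 13) = Σ_{j=10}^{13} e^(−13.5) · 13.5^j/j! ≈ 0.3830.

0.3830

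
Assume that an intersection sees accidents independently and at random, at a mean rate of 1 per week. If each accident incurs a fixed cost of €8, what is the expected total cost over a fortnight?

€16

E[N] = 1 × 2 = 2 (a fortnight = 2 weeks); E[cost] = 2 × €8 = €16.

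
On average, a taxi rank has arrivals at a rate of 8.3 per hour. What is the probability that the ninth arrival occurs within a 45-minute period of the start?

Over the interval, μ = 8.3 × 0.75 = 6.225 (a 45-minute period = 0.75 hours).
The ninth arrival falls in the interval iff at least 9 events occur there: P(S_9 ≤ t) = P(N ≥ 9) = 1 − P(N ≤ 8) ≈ 0.1768.

0.1768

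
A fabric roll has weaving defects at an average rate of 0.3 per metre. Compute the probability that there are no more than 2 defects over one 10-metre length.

Over the interval, μ = 0.3 × 10 = 3 (a 10-metre length = 10 metres).
P(N ≤ 2) = Σ_{j=0}^{2} e^(−μ) μ^j/j! ≈ 0.4232.

0.4232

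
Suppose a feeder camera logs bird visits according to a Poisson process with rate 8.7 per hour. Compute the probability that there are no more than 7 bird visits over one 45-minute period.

Over the interval, μ = 8.7 × 0.75 = 6.525 (a 45-minute period = 0.75 hours).
P(N ≤ 7) = Σ_{j=0}^{7} e^(−μ) μ^j/j! ≈ 0.6691.

0.6691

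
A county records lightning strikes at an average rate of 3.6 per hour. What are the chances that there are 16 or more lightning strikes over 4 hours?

0.3707

Over the interval, μ = 3.6 × 4 = 14.4 (4 hours).
P(N ≥ 16) = 1 − P(N ≤ 15) = 1 − Σ_{j=0}^{15} e^(−μ) μ^j/j! ≈ 0.3707.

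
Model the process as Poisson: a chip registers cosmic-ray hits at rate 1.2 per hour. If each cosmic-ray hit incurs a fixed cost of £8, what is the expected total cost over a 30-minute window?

E[N] = 1.2 × 0.5 = 0.6 (a 30-minute window = 0.5 hours); E[cost] = 0.6 × £8 = £4.8.

£4.8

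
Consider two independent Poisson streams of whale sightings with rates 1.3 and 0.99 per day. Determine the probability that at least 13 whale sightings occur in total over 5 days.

0.3614

Independent Poisson processes superpose: combined rate λ = 1.3 + 0.99 = 2.29 per day.
Over the interval, μ = 2.29 × 5 = 11.45 (5 days).
P(N ≥ 13) = 1 − P(N ≤ 12) ≈ 0.3614.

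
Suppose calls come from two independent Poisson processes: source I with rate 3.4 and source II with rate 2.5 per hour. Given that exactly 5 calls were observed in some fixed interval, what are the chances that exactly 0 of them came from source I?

0.0137

Given the total, each event is independently from source I with probability p = λ_I/(λ_I+λ_II) = 3.4/5.9 ≈ 0.5763.
So K ~ Binomial(5, 3.4/5.9): P(K = 0) = C(5,0) · (3.4/5.9)^0 · (2.5/5.9)^5 ≈ 0.0137.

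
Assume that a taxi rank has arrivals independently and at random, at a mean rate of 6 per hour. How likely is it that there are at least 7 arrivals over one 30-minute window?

0.0335

Over the interval, μ = 6 × 0.5 = 3 (a 30-minute window = 0.5 hours).
P(N ≥ 7) = 1 − P(N ≤ 6) = 1 − Σ_{j=0}^{6} e^(−μ) μ^j/j! ≈ 0.0335.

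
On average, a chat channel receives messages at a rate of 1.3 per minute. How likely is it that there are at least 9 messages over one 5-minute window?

0.2084

Over the interval, μ = 1.3 × 5 = 6.5 (a 5-minute window = 5 minutes).
P(N ≥ 9) = 1 − P(N ≤ 8) = 1 − Σ_{j=0}^{8} e^(−μ) μ^j/j! ≈ 0.2084.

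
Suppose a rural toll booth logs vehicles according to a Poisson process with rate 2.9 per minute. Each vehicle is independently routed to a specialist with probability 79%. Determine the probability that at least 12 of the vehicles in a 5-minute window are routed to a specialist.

0.4749

Thinning: the vehicles that are routed to a specialist themselves form a Poisson process with rate 0.79 × 2.9 = 2.291 per minute.
Over the interval, μ = 2.291 × 5 = 11.455 (a 5-minute window = 5 minutes).
P(N ≥ 12) = 1 − P(N ≤ 11) ≈ 0.4749.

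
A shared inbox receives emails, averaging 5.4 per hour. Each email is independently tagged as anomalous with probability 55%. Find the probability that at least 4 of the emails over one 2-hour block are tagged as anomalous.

0.8434

Thinning: the emails that are tagged as anomalous themselves form a Poisson process with rate 0.55 × 5.4 = 2.97 per hour.
Over the interval, μ = 2.97 × 2 = 5.94 (a 2-hour block = 2 hours).
P(N ≥ 4) = 1 − P(N ≤ 3) ≈ 0.8434.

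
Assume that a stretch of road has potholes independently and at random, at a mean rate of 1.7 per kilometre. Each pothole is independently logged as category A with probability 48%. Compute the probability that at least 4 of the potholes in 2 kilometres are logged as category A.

0.0833

Thinning: the potholes that are logged as category A themselves form a Poisson process with rate 0.48 × 1.7 = 0.816 per kilometre.
Over the interval, μ = 0.816 × 2 = 1.632 (2 kilometres).
P(N ≥ 4) = 1 − P(N ≤ 3) ≈ 0.0833.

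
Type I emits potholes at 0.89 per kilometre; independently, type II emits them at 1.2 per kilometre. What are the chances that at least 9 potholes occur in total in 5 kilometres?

0.7155

Independent Poisson processes superpose: combined rate λ = 0.89 + 1.2 = 2.09 per kilometre.
Over the interval, μ = 2.09 × 5 = 10.45 (5 kilometres).
P(N ≥ 9) = 1 − P(N ≤ 8) ≈ 0.7155.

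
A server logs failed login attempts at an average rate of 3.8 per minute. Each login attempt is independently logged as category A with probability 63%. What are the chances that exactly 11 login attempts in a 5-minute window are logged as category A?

0.1147

Thinning: the login attempts that are logged as category A themselves form a Poisson process with rate 0.63 × 3.8 = 2.394 per minute.
Over the interval, μ = 2.394 × 5 = 11.97 (a 5-minute window = 5 minutes).
P(N = 11) = e^(−11.97) · 11.97^11/11! ≈ 0.1147.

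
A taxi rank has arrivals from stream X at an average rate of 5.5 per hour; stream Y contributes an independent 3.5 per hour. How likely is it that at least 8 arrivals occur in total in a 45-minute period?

Independent Poisson processes superpose: combined rate λ = 5.5 + 3.5 = 9 per hour.
Over the interval, μ = 9 × 0.75 = 6.75 (a 45-minute period = 0.75 hours).
P(N ≥ 8) = 1 − P(N ≤ 7) ≈ 0.3641.

0.3641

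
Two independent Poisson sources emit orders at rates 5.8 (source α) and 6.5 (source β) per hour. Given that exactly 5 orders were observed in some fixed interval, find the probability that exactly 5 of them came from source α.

Given the total, each event is independently from source α with probability p = λ_α/(λ_α+λ_β) = 5.8/12.3 ≈ 0.4715.
So K ~ Binomial(5, 5.8/12.3): P(K = 5) = C(5,5) · (5.8/12.3)^5 · (6.5/12.3)^0 ≈ 0.0233.

0.0233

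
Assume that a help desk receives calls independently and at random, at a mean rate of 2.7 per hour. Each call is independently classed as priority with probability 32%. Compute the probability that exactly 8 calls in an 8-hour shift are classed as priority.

0.1287

Thinning: the calls that are classed as priority themselves form a Poisson process with rate 0.32 × 2.7 = 0.864 per hour.
Over the interval, μ = 0.864 × 8 = 6.912 (an 8-hour shift = 8 hours).
P(N = 8) = e^(−6.912) · 6.912^8/8! ≈ 0.1287.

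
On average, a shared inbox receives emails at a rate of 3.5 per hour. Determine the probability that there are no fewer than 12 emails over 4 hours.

Over the interval, μ = 3.5 × 4 = 14 (4 hours).
P(N ≥ 12) = 1 − P(N ≤ 11) = 1 − Σ_{j=0}^{11} e^(−μ) μ^j/j! ≈ 0.7400.

0.7400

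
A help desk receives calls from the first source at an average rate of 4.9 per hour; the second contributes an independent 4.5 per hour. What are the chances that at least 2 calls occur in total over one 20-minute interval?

Independent Poisson processes superpose: combined rate λ = 4.9 + 4.5 = 9.4 per hour.
Over the interval, μ = 9.4 × 1/3 ≈ 3.13333 (a 20-minute interval = 1/3 hours).
P(N ≥ 2) = 1 − P(N ≤ 1) ≈ 0.8199.

0.8199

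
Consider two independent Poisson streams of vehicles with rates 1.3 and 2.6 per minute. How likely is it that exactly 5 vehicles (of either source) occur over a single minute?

Independent Poisson processes superpose: combined rate λ = 1.3 + 2.6 = 3.9 per minute.
So μ = 3.9.
P(N = 5) = e^(−3.9) · 3.9^5/5! ≈ 0.1522.

0.1522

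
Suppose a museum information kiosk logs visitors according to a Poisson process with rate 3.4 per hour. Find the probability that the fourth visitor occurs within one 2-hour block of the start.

0.9072

Over the interval, μ = 3.4 × 2 = 6.8 (a 2-hour block = 2 hours).
The fourth arrival falls in the interval iff at least 4 events occur there: P(S_4 ≤ t) = P(N ≥ 4) = 1 − P(N ≤ 3) ≈ 0.9072.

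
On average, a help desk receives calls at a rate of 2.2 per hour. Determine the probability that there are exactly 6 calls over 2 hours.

0.1237

Over the interval, μ = 2.2 × 2 = 4.4 (2 hours).
P(N = 6) = e^(−μ) μ^6/6! = e^(−4.4) · 4.4^6/720 ≈ 0.1237.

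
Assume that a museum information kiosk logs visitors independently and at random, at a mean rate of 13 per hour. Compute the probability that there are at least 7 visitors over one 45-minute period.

0.8533

Over the interval, μ = 13 × 0.75 = 9.75 (a 45-minute period = 0.75 hours).
P(N ≥ 7) = 1 − P(N ≤ 6) = 1 − Σ_{j=0}^{6} e^(−μ) μ^j/j! ≈ 0.8533.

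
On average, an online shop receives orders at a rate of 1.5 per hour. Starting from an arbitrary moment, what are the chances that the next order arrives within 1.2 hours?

Inter-arrival times are exponential with rate λ = 1.5 per hour.
P(T ≤ 1.2) = 1 − e^(−λt) = 1 − e^(−1.5 × 1.2) = 1 − e^(−1.8) ≈ 0.8347.

0.8347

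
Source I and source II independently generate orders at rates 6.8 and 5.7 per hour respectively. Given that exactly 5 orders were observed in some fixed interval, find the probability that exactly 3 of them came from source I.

0.3348

Given the total, each event is independently from source I with probability p = λ_I/(λ_I+λ_II) = 6.8/12.5 = 0.5440.
So K ~ Binomial(5, 6.8/12.5): P(K = 3) = C(5,3) · (6.8/12.5)^3 · (5.7/12.5)^2 ≈ 0.3348.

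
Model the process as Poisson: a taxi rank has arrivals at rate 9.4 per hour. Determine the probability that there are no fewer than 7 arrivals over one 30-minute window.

0.1954

Over the interval, μ = 9.4 × 0.5 = 4.7 (a 30-minute window = 0.5 hours).
P(N ≥ 7) = 1 − P(N ≤ 6) = 1 − Σ_{j=0}^{6} e^(−μ) μ^j/j! ≈ 0.1954.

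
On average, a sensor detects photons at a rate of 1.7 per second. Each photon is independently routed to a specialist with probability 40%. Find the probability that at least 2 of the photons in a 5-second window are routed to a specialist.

0.8532

Thinning: the photons that are routed to a specialist themselves form a Poisson process with rate 0.4 × 1.7 = 0.68 per second.
Over the interval, μ = 0.68 × 5 = 3.4 (a 5-second window = 5 seconds).
P(N ≥ 2) = 1 − P(N ≤ 1) ≈ 0.8532.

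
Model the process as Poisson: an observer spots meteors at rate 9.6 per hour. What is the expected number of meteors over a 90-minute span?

14.4

E[N] = λt = 9.6 × 1.5 = 14.4 (a 90-minute span = 1.5 hours).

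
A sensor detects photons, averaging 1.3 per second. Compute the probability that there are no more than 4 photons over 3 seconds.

Over the interval, μ = 1.3 × 3 = 3.9 (3 seconds).
P(N ≤ 4) = Σ_{j=0}^{4} e^(−μ) μ^j/j! ≈ 0.6484.

0.6484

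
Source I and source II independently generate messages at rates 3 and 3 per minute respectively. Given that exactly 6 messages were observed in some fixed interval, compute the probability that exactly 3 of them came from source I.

Given the total, each event is independently from source I with probability p = λ_I/(λ_I+λ_II) = 3/6 = 0.5000.
So K ~ Binomial(6, 3/6): P(K = 3) = C(6,3) · (3/6)^3 · (3/6)^3 ≈ 0.3125.

0.3125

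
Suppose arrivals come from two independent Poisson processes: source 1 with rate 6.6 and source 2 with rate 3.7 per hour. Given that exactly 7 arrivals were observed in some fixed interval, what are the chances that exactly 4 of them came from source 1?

Given the total, each event is independently from source 1 with probability p = λ_1/(λ_1+λ_2) = 6.6/10.3 ≈ 0.6408.
So K ~ Binomial(7, 6.6/10.3): P(K = 4) = C(7,4) · (6.6/10.3)^4 · (3.7/10.3)^3 ≈ 0.2735.

0.2735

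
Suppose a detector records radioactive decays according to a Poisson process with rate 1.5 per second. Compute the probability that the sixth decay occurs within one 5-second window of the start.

Over the interval, μ = 1.5 × 5 = 7.5 (a 5-second window = 5 seconds).
The sixth arrival falls in the interval iff at least 6 events occur there: P(S_6 ≤ t) = P(N ≥ 6) = 1 − P(N ≤ 5) ≈ 0.7586.

0.7586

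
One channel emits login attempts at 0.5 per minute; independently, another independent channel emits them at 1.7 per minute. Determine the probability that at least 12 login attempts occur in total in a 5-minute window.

Independent Poisson processes superpose: combined rate λ = 0.5 + 1.7 = 2.2 per minute.
Over the interval, μ = 2.2 × 5 = 11 (a 5-minute window = 5 minutes).
P(N ≥ 12) = 1 − P(N ≤ 11) ≈ 0.4207.

0.4207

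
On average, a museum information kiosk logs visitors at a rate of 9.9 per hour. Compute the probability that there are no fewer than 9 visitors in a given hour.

0.6558

With mean μ = 9.9 per hour,
P(N ≥ 9) = 1 − P(N ≤ 8) = 1 − Σ_{j=0}^{8} e^(−μ) μ^j/j! ≈ 0.6558.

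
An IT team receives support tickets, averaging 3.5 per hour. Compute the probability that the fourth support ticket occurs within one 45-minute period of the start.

0.2694

Over the interval, μ = 3.5 × 0.75 = 2.625 (a 45-minute period = 0.75 hours).
The fourth arrival falls in the interval iff at least 4 events occur there: P(S_4 ≤ t) = P(N ≥ 4) = 1 − P(N ≤ 3) ≈ 0.2694.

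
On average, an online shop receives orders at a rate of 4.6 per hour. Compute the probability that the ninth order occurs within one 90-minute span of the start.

Over the interval, μ = 4.6 × 1.5 = 6.9 (a 90-minute span = 1.5 hours).
The ninth arrival falls in the interval iff at least 9 events occur there: P(S_9 ≤ t) = P(N ≥ 9) = 1 − P(N ≤ 8) ≈ 0.2580.

0.2580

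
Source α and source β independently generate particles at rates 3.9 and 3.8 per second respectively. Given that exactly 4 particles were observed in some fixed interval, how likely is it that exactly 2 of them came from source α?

0.3749

Given the total, each event is independently from source α with probability p = λ_α/(λ_α+λ_β) = 3.9/7.7 ≈ 0.5065.
So K ~ Binomial(4, 3.9/7.7): P(K = 2) = C(4,2) · (3.9/7.7)^2 · (3.8/7.7)^2 ≈ 0.3749.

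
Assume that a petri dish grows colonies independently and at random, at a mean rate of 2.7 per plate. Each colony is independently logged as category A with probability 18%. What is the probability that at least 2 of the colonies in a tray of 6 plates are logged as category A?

Thinning: the colonies that are logged as category A themselves form a Poisson process with rate 0.18 × 2.7 = 0.486 per plate.
Over the interval, μ = 0.486 × 6 = 2.916 (a tray of 6 plates = 6 plates).
P(N ≥ 2) = 1 − P(N ≤ 1) ≈ 0.7879.

0.7879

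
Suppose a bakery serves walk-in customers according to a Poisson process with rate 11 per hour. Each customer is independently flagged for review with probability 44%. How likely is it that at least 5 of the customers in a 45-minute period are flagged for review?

Thinning: the customers that are flagged for review themselves form a Poisson process with rate 0.44 × 11 = 4.84 per hour.
Over the interval, μ = 4.84 × 0.75 = 3.63 (a 45-minute period = 0.75 hours).
P(N ≥ 5) = 1 − P(N ≤ 4) ≈ 0.2993.

0.2993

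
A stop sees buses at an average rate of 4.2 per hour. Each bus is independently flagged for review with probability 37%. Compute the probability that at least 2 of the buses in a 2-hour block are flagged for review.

0.8164

Thinning: the buses that are flagged for review themselves form a Poisson process with rate 0.37 × 4.2 = 1.554 per hour.
Over the interval, μ = 1.554 × 2 = 3.108 (a 2-hour block = 2 hours).
P(N ≥ 2) = 1 − P(N ≤ 1) ≈ 0.8164.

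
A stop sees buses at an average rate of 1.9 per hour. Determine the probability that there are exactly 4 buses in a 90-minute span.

0.1590

Over the interval, μ = 1.9 × 1.5 = 2.85 (a 90-minute span = 1.5 hours).
P(N = 4) = e^(−μ) μ^4/4! = e^(−2.85) · 2.85^4/24 ≈ 0.1590.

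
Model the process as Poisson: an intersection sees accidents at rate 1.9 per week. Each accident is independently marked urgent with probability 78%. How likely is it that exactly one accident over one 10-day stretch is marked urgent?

Thinning: the accidents that are marked urgent themselves form a Poisson process with rate 0.78 × 1.9 = 1.482 per week.
Over the interval, μ = 1.482 × 10/7 ≈ 2.11714 (a 10-day stretch = 10/7 weeks).
P(N = 1) = e^(−2.11714) · 2.11714^1/1! ≈ 0.2549.

0.2549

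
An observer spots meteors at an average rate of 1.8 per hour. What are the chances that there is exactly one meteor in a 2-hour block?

0.0984

Over the interval, μ = 1.8 × 2 = 3.6 (a 2-hour block = 2 hours).
P(N = 1) = e^(−μ) μ^1/1! = e^(−3.6) · 3.6^1/1 ≈ 0.0984.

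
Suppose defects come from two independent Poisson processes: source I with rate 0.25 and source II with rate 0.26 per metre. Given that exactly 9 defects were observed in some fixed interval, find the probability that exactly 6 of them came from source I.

0.1544

Given the total, each event is independently from source I with probability p = λ_I/(λ_I+λ_II) = 0.25/0.51 ≈ 0.4902.
So K ~ Binomial(9, 0.25/0.51): P(K = 6) = C(9,6) · (0.25/0.51)^6 · (0.26/0.51)^3 ≈ 0.1544.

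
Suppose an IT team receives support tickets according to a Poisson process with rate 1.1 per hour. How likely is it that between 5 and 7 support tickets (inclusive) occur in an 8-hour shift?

Over the interval, μ = 1.1 × 8 = 8.8 (an 8-hour shift = 8 hours).
P(5 ≤ N ≤ 7) = Σ_{j=5}^{7} e^(−8.8) · 8.8^j/j! ≈ 0.2857.

0.2857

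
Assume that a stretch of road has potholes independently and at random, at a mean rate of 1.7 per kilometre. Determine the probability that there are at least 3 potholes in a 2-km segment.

0.6603

Over the interval, μ = 1.7 × 2 = 3.4 (a 2-km segment = 2 kilometres).
P(N ≥ 3) = 1 − P(N ≤ 2) = 1 − Σ_{j=0}^{2} e^(−μ) μ^j/j! ≈ 0.6603.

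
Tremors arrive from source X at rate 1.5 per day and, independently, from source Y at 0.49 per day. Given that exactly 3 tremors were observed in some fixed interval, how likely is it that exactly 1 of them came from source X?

0.1371

Given the total, each event is independently from source X with probability p = λ_X/(λ_X+λ_Y) = 1.5/1.99 ≈ 0.7538.
So K ~ Binomial(3, 1.5/1.99): P(K = 1) = C(3,1) · (1.5/1.99)^1 · (0.49/1.99)^2 ≈ 0.1371.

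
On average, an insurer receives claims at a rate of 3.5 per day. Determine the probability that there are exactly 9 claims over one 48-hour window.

Over the interval, μ = 3.5 × 2 = 7 (a 48-hour window = 2 days).
P(N = 9) = e^(−μ) μ^9/9! = e^(−7) · 7^9/362880 ≈ 0.1014.

0.1014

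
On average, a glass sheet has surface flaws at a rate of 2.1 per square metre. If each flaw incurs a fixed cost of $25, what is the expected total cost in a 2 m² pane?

$105

E[N] = 2.1 × 2 = 4.2 (a 2 m² pane = 2 square metres); E[cost] = 4.2 × $25 = $105.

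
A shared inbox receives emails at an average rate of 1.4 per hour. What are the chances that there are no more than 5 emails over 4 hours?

0.5119

Over the interval, μ = 1.4 × 4 = 5.6 (4 hours).
P(N ≤ 5) = Σ_{j=0}^{5} e^(−μ) μ^j/j! ≈ 0.5119.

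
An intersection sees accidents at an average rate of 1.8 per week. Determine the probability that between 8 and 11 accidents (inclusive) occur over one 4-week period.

0.3682

Over the interval, μ = 1.8 × 4 = 7.2 (a 4-week period = 4 weeks).
P(8 ≤ N ≤ 11) = Σ_{j=8}^{11} e^(−7.2) · 7.2^j/j! ≈ 0.3682.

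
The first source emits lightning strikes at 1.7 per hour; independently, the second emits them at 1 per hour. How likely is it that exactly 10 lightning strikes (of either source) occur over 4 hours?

Independent Poisson processes superpose: combined rate λ = 1.7 + 1 = 2.7 per hour.
Over the interval, μ = 2.7 × 4 = 10.8 (4 hours).
P(N = 10) = e^(−10.8) · 10.8^10/10! ≈ 0.1214.

0.1214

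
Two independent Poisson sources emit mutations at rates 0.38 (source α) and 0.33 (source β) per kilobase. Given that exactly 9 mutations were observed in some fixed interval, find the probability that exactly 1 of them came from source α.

Given the total, each event is independently from source α with probability p = λ_α/(λ_α+λ_β) = 0.38/0.71 ≈ 0.5352.
So K ~ Binomial(9, 0.38/0.71): P(K = 1) = C(9,1) · (0.38/0.71)^1 · (0.33/0.71)^8 ≈ 0.0105.

0.0105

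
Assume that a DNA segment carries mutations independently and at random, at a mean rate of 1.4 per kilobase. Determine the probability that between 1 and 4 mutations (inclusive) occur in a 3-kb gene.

0.5748

Over the interval, μ = 1.4 × 3 = 4.2 (a 3-kb gene = 3 kilobases).
P(1 ≤ N ≤ 4) = Σ_{j=1}^{4} e^(−4.2) · 4.2^j/j! ≈ 0.5748.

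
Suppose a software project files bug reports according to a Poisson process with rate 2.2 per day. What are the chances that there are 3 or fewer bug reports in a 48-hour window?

0.3594

Over the interval, μ = 2.2 × 2 = 4.4 (a 48-hour window = 2 days).
P(N ≤ 3) = Σ_{j=0}^{3} e^(−μ) μ^j/j! ≈ 0.3594.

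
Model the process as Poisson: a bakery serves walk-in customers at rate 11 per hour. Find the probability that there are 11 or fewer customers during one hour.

With mean μ = 11 per hour,
P(N ≤ 11) = Σ_{j=0}^{11} e^(−μ) μ^j/j! ≈ 0.5793.

0.5793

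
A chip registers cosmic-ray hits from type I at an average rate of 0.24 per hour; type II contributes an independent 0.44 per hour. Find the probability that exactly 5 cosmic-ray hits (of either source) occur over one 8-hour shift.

Independent Poisson processes superpose: combined rate λ = 0.24 + 0.44 = 0.68 per hour.
Over the interval, μ = 0.68 × 8 = 5.44 (an 8-hour shift = 8 hours).
P(N = 5) = e^(−5.44) · 5.44^5/5! ≈ 0.1723.

0.1723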